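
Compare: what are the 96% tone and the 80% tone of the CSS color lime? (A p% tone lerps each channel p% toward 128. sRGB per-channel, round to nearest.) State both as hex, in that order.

#7B857B, #669966

CSS lime is rgb(0, 255, 0).
96% tone:
  R: 0 + 0.96×(128−0) = 0 + 122.88 = 122.88 → 123
  G: 255 − 121.92 = 133.08 → 133
  B: 0 + 122.88 = 122.88 → 123
  → #7B857B
80% tone:
  R: 0 + 102.4 = 102.4 → 102
  G: 255 − 101.6 = 153.4 → 153
  B: 0 + 0.8×(128−0) = 0 + 102.4 = 102.4 → 102
  → #669966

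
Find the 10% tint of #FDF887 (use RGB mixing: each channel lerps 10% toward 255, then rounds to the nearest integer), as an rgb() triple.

rgb(253, 249, 147)

#FDF887 is rgb(253, 248, 135).
Per channel, c → c + 0.1(255 − c):
  R: 253 + 0.1×(255−253) = 253 + 0.2 = 253.2 → 253
  G: 248 + 0.1×(255−248) = 248 + 0.7 = 248.7 → 249
  B: 135 + 0.1×(255−135) = 135 + 12 = 147 → 147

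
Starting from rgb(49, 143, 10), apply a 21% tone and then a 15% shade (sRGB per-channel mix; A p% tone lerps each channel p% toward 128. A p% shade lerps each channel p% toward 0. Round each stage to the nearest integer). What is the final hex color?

#38771E

Lerp each channel 21% toward 128:
  R: 49 + 0.21×(128−49) = 49 + 16.59 = 65.59 → 66
  G: 143 − 3.15 = 139.85 → 140
  B: 10 + 0.21×(128−10) = 10 + 24.78 = 34.78 → 35
After the tone: rgb(66, 140, 35) = #428C23.
Per channel, c → c + 0.15(0 − c):
  R: 66 − 9.9 = 56.1 → 56
  G: 140 − 21 = 119 → 119
  B: 35 + 0.15×(0−35) = 35 − 5.25 = 29.75 → 30
rgb(56, 119, 30) = #38771E.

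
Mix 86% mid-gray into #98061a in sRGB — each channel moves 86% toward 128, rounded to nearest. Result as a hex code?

#98061a is rgb(152, 6, 26).
Lerp each channel 86% toward 128:
  R: 152 + 0.86×(128−152) = 152 − 20.64 = 131.36 → 131
  G: 6 + 0.86×(128−6) = 6 + 104.92 = 110.92 → 111
  B: 26 + 87.72 = 113.72 → 114
rgb(131, 111, 114) = #836f72.

#836f72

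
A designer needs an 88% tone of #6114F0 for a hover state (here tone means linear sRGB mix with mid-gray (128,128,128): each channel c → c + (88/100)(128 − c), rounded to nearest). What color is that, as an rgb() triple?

#6114F0 is rgb(97, 20, 240).
An 88% tone moves each channel 88% toward 128:
  R: 97 + 0.88×(128−97) = 97 + 27.28 = 124.28 → 124
  G: 20 + 0.88×(128−20) = 20 + 95.04 = 115.04 → 115
  B: 240 + 0.88×(128−240) = 240 − 98.56 = 141.44 → 141

rgb(124, 115, 141)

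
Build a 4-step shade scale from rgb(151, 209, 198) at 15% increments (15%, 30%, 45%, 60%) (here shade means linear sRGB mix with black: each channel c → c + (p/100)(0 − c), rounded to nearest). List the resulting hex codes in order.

#80b2a8, #6a928b, #53736d, #3c544f

15%: (151 − 22.65 = 128.35→128, 209 − 31.35 = 177.65→178, 198 − 29.7 = 168.3→168) → #80b2a8
30%: (151 − 45.3 = 105.7→106, 209 − 62.7 = 146.3→146, 198 − 59.4 = 138.6→139) → #6a928b
45%: (151 − 67.95 = 83.05→83, 209 − 94.05 = 114.95→115, 198 − 89.1 = 108.9→109) → #53736d
60%: (151 − 90.6 = 60.4→60, 209 − 125.4 = 83.6→84, 198 − 118.8 = 79.2→79) → #3c544f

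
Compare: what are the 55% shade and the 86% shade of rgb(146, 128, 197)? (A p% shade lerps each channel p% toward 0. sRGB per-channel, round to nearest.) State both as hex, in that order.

55% shade:
  R: 146 − 80.3 = 65.7 → 66
  G: 128 + 0.55×(0−128) = 128 − 70.4 = 57.6 → 58
  B: 197 + 0.55×(0−197) = 197 − 108.35 = 88.65 → 89
  → #423A59
86% shade:
  R: 146 − 125.56 = 20.44 → 20
  G: 128 + 0.86×(0−128) = 128 − 110.08 = 17.92 → 18
  B: 197 + 0.86×(0−197) = 197 − 169.42 = 27.58 → 28
  → #14121C

#423A59, #14121C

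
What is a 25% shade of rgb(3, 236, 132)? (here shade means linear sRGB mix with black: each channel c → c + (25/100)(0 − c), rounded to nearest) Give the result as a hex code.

Lerp each channel 25% toward 0:
  R: 3 + 0.25×(0−3) = 3 − 0.75 = 2.25 → 2
  G: 236 + 0.25×(0−236) = 236 − 59 = 177 → 177
  B: 132 + 0.25×(0−132) = 132 − 33 = 99 → 99
rgb(2, 177, 99) = #02B163.

#02B163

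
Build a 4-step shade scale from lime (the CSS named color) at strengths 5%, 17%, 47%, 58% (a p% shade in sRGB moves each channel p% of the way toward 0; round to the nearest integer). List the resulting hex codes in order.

#00f200, #00d400, #008700, #006b00

CSS lime is rgb(0, 255, 0).
5%: (0→0, 255 − 12.75 = 242.25→242, 0→0) → #00f200
17%: (0→0, 255 − 43.35 = 211.65→212, 0→0) → #00d400
47%: (0→0, 255 − 119.85 = 135.15→135, 0→0) → #008700
58%: (0→0, 255 − 147.9 = 107.1→107, 0→0) → #006b00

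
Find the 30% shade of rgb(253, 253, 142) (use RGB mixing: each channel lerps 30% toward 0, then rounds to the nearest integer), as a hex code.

#B1B163

Lerp each channel 30% toward 0:
  R: 253 + 0.3×(0−253) = 253 − 75.9 = 177.1 → 177
  G: 253 − 75.9 = 177.1 → 177
  B: 142 − 42.6 = 99.4 → 99
rgb(177, 177, 99) = #B1B163.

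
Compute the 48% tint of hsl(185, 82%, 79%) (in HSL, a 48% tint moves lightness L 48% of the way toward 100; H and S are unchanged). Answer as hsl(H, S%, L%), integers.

L moves 48% from 79 toward 100: 79 + 10.08 = 89.08 → 89.
H and S are unchanged.

hsl(185, 82%, 89%)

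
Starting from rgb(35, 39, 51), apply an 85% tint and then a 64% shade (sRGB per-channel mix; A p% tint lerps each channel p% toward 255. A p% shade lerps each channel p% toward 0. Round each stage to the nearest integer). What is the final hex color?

Lerp each channel 85% toward 255:
  R: 35 + 187 = 222 → 222
  G: 39 + 0.85×(255−39) = 39 + 183.6 = 222.6 → 223
  B: 51 + 0.85×(255−51) = 51 + 173.4 = 224.4 → 224
After the tint: rgb(222, 223, 224) = #dedfe0.
Lerp each channel 64% toward 0:
  R: 222 + 0.64×(0−222) = 222 − 142.08 = 79.92 → 80
  G: 223 − 142.72 = 80.28 → 80
  B: 224 − 143.36 = 80.64 → 81
rgb(80, 80, 81) = #505051.

#505051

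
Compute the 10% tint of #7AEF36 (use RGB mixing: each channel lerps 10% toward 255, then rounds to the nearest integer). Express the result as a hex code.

#87F14A

#7AEF36 is rgb(122, 239, 54).
A 10% tint moves each channel 10% toward 255:
  R: 122 + 13.3 = 135.3 → 135
  G: 239 + 1.6 = 240.6 → 241
  B: 54 + 0.1×(255−54) = 54 + 20.1 = 74.1 → 74
rgb(135, 241, 74) = #87F14A.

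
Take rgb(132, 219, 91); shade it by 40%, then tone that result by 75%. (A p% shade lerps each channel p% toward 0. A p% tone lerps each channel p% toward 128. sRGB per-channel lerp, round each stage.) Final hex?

Per channel, c → c + 0.4(0 − c):
  R: 132 + 0.4×(0−132) = 132 − 52.8 = 79.2 → 79
  G: 219 + 0.4×(0−219) = 219 − 87.6 = 131.4 → 131
  B: 91 + 0.4×(0−91) = 91 − 36.4 = 54.6 → 55
After the shade: rgb(79, 131, 55) = #4f8337.
Per channel, c → c + 0.75(128 − c):
  R: 79 + 36.75 = 115.75 → 116
  G: 131 + 0.75×(128−131) = 131 − 2.25 = 128.75 → 129
  B: 55 + 54.75 = 109.75 → 110
rgb(116, 129, 110) = #74816e.

#74816e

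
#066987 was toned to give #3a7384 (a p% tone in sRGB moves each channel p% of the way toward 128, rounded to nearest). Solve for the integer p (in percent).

43%

#066987 is rgb(6, 105, 135); #3a7384 is rgb(58, 115, 132).
On the R channel (widest range): 58 ≈ 6 + (p/100)(128 − 6), so p ≈ 100×(58 − 6)/(128 − 6) = 5200/122 = 42.62.
p = 43 reproduces all three channels after rounding.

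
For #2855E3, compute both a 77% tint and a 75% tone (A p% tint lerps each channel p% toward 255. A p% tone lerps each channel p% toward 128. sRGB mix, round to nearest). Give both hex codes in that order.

#2855E3 is rgb(40, 85, 227).
77% tint:
  R: 40 + 165.55 = 205.55 → 206
  G: 85 + 130.9 = 215.9 → 216
  B: 227 + 0.77×(255−227) = 227 + 21.56 = 248.56 → 249
  → #CED8F9
75% tone:
  R: 40 + 0.75×(128−40) = 40 + 66 = 106 → 106
  G: 85 + 0.75×(128−85) = 85 + 32.25 = 117.25 → 117
  B: 227 + 0.75×(128−227) = 227 − 74.25 = 152.75 → 153
  → #6A7599

#CED8F9, #6A7599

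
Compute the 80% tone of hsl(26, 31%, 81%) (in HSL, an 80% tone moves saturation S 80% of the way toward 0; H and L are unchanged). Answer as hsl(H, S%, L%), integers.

hsl(26, 6%, 81%)

S moves 80% from 31 toward 0: 31 − 24.8 = 6.2 → 6.
H and L are unchanged.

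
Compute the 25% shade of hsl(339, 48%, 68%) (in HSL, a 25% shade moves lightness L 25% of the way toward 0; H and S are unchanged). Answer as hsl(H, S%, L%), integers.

hsl(339, 48%, 51%)

L moves 25% from 68 toward 0: 68 − 17 = 51 → 51.
H and S are unchanged.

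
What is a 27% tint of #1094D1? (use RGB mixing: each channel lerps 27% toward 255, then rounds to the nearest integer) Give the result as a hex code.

#51B1DD

#1094D1 is rgb(16, 148, 209).
Lerp each channel 27% toward 255:
  R: 16 + 64.53 = 80.53 → 81
  G: 148 + 28.89 = 176.89 → 177
  B: 209 + 12.42 = 221.42 → 221
rgb(81, 177, 221) = #51B1DD.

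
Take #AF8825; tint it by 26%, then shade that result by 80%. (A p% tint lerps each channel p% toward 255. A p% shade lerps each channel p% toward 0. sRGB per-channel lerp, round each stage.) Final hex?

#272113

#AF8825 is rgb(175, 136, 37).
Lerp each channel 26% toward 255:
  R: 175 + 20.8 = 195.8 → 196
  G: 136 + 0.26×(255−136) = 136 + 30.94 = 166.94 → 167
  B: 37 + 56.68 = 93.68 → 94
After the tint: rgb(196, 167, 94) = #C4A75E.
Per channel, c → c + 0.8(0 − c):
  R: 196 + 0.8×(0−196) = 196 − 156.8 = 39.2 → 39
  G: 167 − 133.6 = 33.4 → 33
  B: 94 − 75.2 = 18.8 → 19
rgb(39, 33, 19) = #272113.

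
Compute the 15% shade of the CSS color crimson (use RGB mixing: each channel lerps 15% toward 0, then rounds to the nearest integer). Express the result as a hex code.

#BB1133

CSS crimson is rgb(220, 20, 60).
Per channel, c → c + 0.15(0 − c):
  R: 220 − 33 = 187 → 187
  G: 20 + 0.15×(0−20) = 20 − 3 = 17 → 17
  B: 60 − 9 = 51 → 51
rgb(187, 17, 51) = #BB1133.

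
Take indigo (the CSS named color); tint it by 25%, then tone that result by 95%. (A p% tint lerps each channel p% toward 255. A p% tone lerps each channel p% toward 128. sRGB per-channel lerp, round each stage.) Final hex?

#807D82

CSS indigo is rgb(75, 0, 130).
Lerp each channel 25% toward 255:
  R: 75 + 45 = 120 → 120
  G: 0 + 0.25×(255−0) = 0 + 63.75 = 63.75 → 64
  B: 130 + 0.25×(255−130) = 130 + 31.25 = 161.25 → 161
After the tint: rgb(120, 64, 161) = #7840A1.
Lerp each channel 95% toward 128:
  R: 120 + 0.95×(128−120) = 120 + 7.6 = 127.6 → 128
  G: 64 + 0.95×(128−64) = 64 + 60.8 = 124.8 → 125
  B: 161 + 0.95×(128−161) = 161 − 31.35 = 129.65 → 130
rgb(128, 125, 130) = #807D82.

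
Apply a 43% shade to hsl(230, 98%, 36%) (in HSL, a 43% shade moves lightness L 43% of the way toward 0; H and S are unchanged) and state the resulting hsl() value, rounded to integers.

hsl(230, 98%, 21%)

L moves 43% from 36 toward 0: 36 − 15.48 = 20.52 → 21.
H and S are unchanged.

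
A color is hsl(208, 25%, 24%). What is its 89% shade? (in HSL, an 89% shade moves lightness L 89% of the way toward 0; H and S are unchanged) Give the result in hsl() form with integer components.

L moves 89% from 24 toward 0: 24 − 21.36 = 2.64 → 3.
H and S are unchanged.

hsl(208, 25%, 3%)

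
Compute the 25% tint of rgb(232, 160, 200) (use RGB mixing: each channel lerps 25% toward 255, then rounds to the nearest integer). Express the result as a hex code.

#eeb8d6

Per channel, c → c + 0.25(255 − c):
  R: 232 + 0.25×(255−232) = 232 + 5.75 = 237.75 → 238
  G: 160 + 0.25×(255−160) = 160 + 23.75 = 183.75 → 184
  B: 200 + 0.25×(255−200) = 200 + 13.75 = 213.75 → 214
rgb(238, 184, 214) = #eeb8d6.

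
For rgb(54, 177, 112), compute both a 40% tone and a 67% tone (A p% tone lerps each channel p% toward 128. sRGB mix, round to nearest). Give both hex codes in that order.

40% tone:
  R: 54 + 29.6 = 83.6 → 84
  G: 177 + 0.4×(128−177) = 177 − 19.6 = 157.4 → 157
  B: 112 + 6.4 = 118.4 → 118
  → #549d76
67% tone:
  R: 54 + 0.67×(128−54) = 54 + 49.58 = 103.58 → 104
  G: 177 + 0.67×(128−177) = 177 − 32.83 = 144.17 → 144
  B: 112 + 0.67×(128−112) = 112 + 10.72 = 122.72 → 123
  → #68907b

#549d76, #68907b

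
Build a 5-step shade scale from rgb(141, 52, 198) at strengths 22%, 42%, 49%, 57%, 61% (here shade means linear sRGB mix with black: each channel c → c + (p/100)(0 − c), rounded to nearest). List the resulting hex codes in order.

#6e299a, #521e73, #481b65, #3d1655, #37144d

22%: (141 − 31.02 = 109.98→110, 52 − 11.44 = 40.56→41, 198 − 43.56 = 154.44→154) → #6e299a
42%: (141 − 59.22 = 81.78→82, 52 − 21.84 = 30.16→30, 198 − 83.16 = 114.84→115) → #521e73
49%: (141 − 69.09 = 71.91→72, 52 − 25.48 = 26.52→27, 198 − 97.02 = 100.98→101) → #481b65
57%: (141 − 80.37 = 60.63→61, 52 − 29.64 = 22.36→22, 198 − 112.86 = 85.14→85) → #3d1655
61%: (141 − 86.01 = 54.99→55, 52 − 31.72 = 20.28→20, 198 − 120.78 = 77.22→77) → #37144d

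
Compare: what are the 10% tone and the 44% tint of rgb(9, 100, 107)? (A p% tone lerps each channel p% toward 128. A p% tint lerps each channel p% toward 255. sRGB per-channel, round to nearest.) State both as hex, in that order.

#15676d, #75a8ac

10% tone:
  R: 9 + 0.1×(128−9) = 9 + 11.9 = 20.9 → 21
  G: 100 + 0.1×(128−100) = 100 + 2.8 = 102.8 → 103
  B: 107 + 2.1 = 109.1 → 109
  → #15676d
44% tint:
  R: 9 + 108.24 = 117.24 → 117
  G: 100 + 0.44×(255−100) = 100 + 68.2 = 168.2 → 168
  B: 107 + 65.12 = 172.12 → 172
  → #75a8ac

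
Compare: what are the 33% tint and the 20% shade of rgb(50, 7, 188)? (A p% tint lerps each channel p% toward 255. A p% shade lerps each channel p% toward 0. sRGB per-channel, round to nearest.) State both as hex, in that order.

#7659D2, #280696

33% tint:
  R: 50 + 67.65 = 117.65 → 118
  G: 7 + 81.84 = 88.84 → 89
  B: 188 + 0.33×(255−188) = 188 + 22.11 = 210.11 → 210
  → #7659D2
20% shade:
  R: 50 + 0.2×(0−50) = 50 − 10 = 40 → 40
  G: 7 − 1.4 = 5.6 → 6
  B: 188 − 37.6 = 150.4 → 150
  → #280696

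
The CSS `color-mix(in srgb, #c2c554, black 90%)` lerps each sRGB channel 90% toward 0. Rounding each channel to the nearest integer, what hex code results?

#131408

#c2c554 is rgb(194, 197, 84).
Lerp each channel 90% toward 0:
  R: 194 − 174.6 = 19.4 → 19
  G: 197 + 0.9×(0−197) = 197 − 177.3 = 19.7 → 20
  B: 84 + 0.9×(0−84) = 84 − 75.6 = 8.4 → 8
rgb(19, 20, 8) = #131408.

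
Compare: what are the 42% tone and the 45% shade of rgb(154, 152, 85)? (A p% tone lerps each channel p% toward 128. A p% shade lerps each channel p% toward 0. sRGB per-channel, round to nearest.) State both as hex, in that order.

42% tone:
  R: 154 − 10.92 = 143.08 → 143
  G: 152 + 0.42×(128−152) = 152 − 10.08 = 141.92 → 142
  B: 85 + 0.42×(128−85) = 85 + 18.06 = 103.06 → 103
  → #8f8e67
45% shade:
  R: 154 + 0.45×(0−154) = 154 − 69.3 = 84.7 → 85
  G: 152 − 68.4 = 83.6 → 84
  B: 85 − 38.25 = 46.75 → 47
  → #55542f

#8f8e67, #55542f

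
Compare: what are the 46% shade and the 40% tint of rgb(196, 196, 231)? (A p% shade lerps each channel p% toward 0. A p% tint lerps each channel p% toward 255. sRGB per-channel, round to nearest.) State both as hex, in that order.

#6A6A7D, #DCDCF1

46% shade:
  R: 196 − 90.16 = 105.84 → 106
  G: 196 − 90.16 = 105.84 → 106
  B: 231 + 0.46×(0−231) = 231 − 106.26 = 124.74 → 125
  → #6A6A7D
40% tint:
  R: 196 + 0.4×(255−196) = 196 + 23.6 = 219.6 → 220
  G: 196 + 0.4×(255−196) = 196 + 23.6 = 219.6 → 220
  B: 231 + 9.6 = 240.6 → 241
  → #DCDCF1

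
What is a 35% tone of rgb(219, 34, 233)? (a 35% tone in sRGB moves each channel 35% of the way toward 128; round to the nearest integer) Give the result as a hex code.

Lerp each channel 35% toward 128:
  R: 219 − 31.85 = 187.15 → 187
  G: 34 + 0.35×(128−34) = 34 + 32.9 = 66.9 → 67
  B: 233 + 0.35×(128−233) = 233 − 36.75 = 196.25 → 196
rgb(187, 67, 196) = #BB43C4.

#BB43C4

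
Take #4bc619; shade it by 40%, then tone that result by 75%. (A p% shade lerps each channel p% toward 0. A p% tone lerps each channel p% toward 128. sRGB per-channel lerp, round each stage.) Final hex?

#6b7e64

#4bc619 is rgb(75, 198, 25).
Lerp each channel 40% toward 0:
  R: 75 + 0.4×(0−75) = 75 − 30 = 45 → 45
  G: 198 − 79.2 = 118.8 → 119
  B: 25 + 0.4×(0−25) = 25 − 10 = 15 → 15
After the shade: rgb(45, 119, 15) = #2d770f.
Lerp each channel 75% toward 128:
  R: 45 + 0.75×(128−45) = 45 + 62.25 = 107.25 → 107
  G: 119 + 6.75 = 125.75 → 126
  B: 15 + 0.75×(128−15) = 15 + 84.75 = 99.75 → 100
rgb(107, 126, 100) = #6b7e64.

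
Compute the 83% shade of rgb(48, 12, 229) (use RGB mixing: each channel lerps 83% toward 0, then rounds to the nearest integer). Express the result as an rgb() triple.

rgb(8, 2, 39)

Lerp each channel 83% toward 0:
  R: 48 + 0.83×(0−48) = 48 − 39.84 = 8.16 → 8
  G: 12 − 9.96 = 2.04 → 2
  B: 229 + 0.83×(0−229) = 229 − 190.07 = 38.93 → 39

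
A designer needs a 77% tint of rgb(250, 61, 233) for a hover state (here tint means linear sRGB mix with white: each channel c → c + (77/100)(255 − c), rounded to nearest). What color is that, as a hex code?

#fed2fa

Per channel, c → c + 0.77(255 − c):
  R: 250 + 0.77×(255−250) = 250 + 3.85 = 253.85 → 254
  G: 61 + 149.38 = 210.38 → 210
  B: 233 + 0.77×(255−233) = 233 + 16.94 = 249.94 → 250
rgb(254, 210, 250) = #fed2fa.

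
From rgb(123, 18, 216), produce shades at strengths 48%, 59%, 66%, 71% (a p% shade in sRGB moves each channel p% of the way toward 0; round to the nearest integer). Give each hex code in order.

#400970, #320759, #2a0649, #24053f

48%: (123 − 59.04 = 63.96→64, 18 − 8.64 = 9.36→9, 216 − 103.68 = 112.32→112) → #400970
59%: (123 − 72.57 = 50.43→50, 18 − 10.62 = 7.38→7, 216 − 127.44 = 88.56→89) → #320759
66%: (123 − 81.18 = 41.82→42, 18 − 11.88 = 6.12→6, 216 − 142.56 = 73.44→73) → #2a0649
71%: (123 − 87.33 = 35.67→36, 18 − 12.78 = 5.22→5, 216 − 153.36 = 62.64→63) → #24053f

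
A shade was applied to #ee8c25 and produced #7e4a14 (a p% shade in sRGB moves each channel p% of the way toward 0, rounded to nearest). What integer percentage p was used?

47%

#ee8c25 is rgb(238, 140, 37); #7e4a14 is rgb(126, 74, 20).
On the R channel (widest range): 126 ≈ 238 + (p/100)(0 − 238), so p ≈ 100×(126 − 238)/(0 − 238) = -11200/-238 = 47.06.
p = 47 reproduces all three channels after rounding.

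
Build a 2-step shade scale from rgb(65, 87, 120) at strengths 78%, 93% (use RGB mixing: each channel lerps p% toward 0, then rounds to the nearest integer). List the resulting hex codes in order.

#0e131a, #050608

78%: (65 − 50.7 = 14.3→14, 87 − 67.86 = 19.14→19, 120 − 93.6 = 26.4→26) → #0e131a
93%: (65 − 60.45 = 4.55→5, 87 − 80.91 = 6.09→6, 120 − 111.6 = 8.4→8) → #050608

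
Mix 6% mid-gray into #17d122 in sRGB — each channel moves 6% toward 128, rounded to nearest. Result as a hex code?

#17d122 is rgb(23, 209, 34).
A 6% tone moves each channel 6% toward 128:
  R: 23 + 0.06×(128−23) = 23 + 6.3 = 29.3 → 29
  G: 209 − 4.86 = 204.14 → 204
  B: 34 + 0.06×(128−34) = 34 + 5.64 = 39.64 → 40
rgb(29, 204, 40) = #1dcc28.

#1dcc28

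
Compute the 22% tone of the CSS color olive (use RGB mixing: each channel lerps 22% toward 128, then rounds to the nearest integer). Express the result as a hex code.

#80801C

CSS olive is rgb(128, 128, 0).
Per channel, c → c + 0.22(128 − c):
  R: 128 + 0 = 128 → 128
  G: 128 + 0.22×(128−128) = 128 + 0 = 128 → 128
  B: 0 + 28.16 = 28.16 → 28
rgb(128, 128, 28) = #80801C.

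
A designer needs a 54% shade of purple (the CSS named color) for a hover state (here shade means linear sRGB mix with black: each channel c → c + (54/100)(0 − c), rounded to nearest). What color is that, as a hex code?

#3b003b

CSS purple is rgb(128, 0, 128).
A 54% shade moves each channel 54% toward 0:
  R: 128 + 0.54×(0−128) = 128 − 69.12 = 58.88 → 59
  G: 0 + 0 = 0 → 0
  B: 128 − 69.12 = 58.88 → 59
rgb(59, 0, 59) = #3b003b.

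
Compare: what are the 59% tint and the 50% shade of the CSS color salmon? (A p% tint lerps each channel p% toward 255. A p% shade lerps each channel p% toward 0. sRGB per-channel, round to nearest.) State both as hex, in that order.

#fdcbc5, #7d4039

CSS salmon is rgb(250, 128, 114).
59% tint:
  R: 250 + 2.95 = 252.95 → 253
  G: 128 + 74.93 = 202.93 → 203
  B: 114 + 0.59×(255−114) = 114 + 83.19 = 197.19 → 197
  → #fdcbc5
50% shade:
  R: 250 − 125 = 125 → 125
  G: 128 + 0.5×(0−128) = 128 − 64 = 64 → 64
  B: 114 + 0.5×(0−114) = 114 − 57 = 57 → 57
  → #7d4039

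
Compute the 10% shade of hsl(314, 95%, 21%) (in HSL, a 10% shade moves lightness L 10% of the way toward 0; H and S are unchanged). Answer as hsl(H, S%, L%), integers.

hsl(314, 95%, 19%)

L moves 10% from 21 toward 0: 21 − 2.1 = 18.9 → 19.
H and S are unchanged.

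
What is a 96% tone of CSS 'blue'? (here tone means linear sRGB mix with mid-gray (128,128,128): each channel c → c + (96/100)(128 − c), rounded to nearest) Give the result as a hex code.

CSS blue is rgb(0, 0, 255).
A 96% tone moves each channel 96% toward 128:
  R: 0 + 122.88 = 122.88 → 123
  G: 0 + 0.96×(128−0) = 0 + 122.88 = 122.88 → 123
  B: 255 + 0.96×(128−255) = 255 − 121.92 = 133.08 → 133
rgb(123, 123, 133) = #7b7b85.

#7b7b85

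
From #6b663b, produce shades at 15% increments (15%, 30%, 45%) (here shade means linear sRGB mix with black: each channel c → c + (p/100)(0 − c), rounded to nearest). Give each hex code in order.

#5b5732, #4b4729, #3b3820

#6b663b is rgb(107, 102, 59).
15%: (107 − 16.05 = 90.95→91, 102 − 15.3 = 86.7→87, 59 − 8.85 = 50.15→50) → #5b5732
30%: (107 − 32.1 = 74.9→75, 102 − 30.6 = 71.4→71, 59 − 17.7 = 41.3→41) → #4b4729
45%: (107 − 48.15 = 58.85→59, 102 − 45.9 = 56.1→56, 59 − 26.55 = 32.45→32) → #3b3820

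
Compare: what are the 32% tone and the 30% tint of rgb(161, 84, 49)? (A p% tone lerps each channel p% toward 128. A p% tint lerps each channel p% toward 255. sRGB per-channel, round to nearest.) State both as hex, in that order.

32% tone:
  R: 161 + 0.32×(128−161) = 161 − 10.56 = 150.44 → 150
  G: 84 + 0.32×(128−84) = 84 + 14.08 = 98.08 → 98
  B: 49 + 25.28 = 74.28 → 74
  → #96624a
30% tint:
  R: 161 + 28.2 = 189.2 → 189
  G: 84 + 51.3 = 135.3 → 135
  B: 49 + 0.3×(255−49) = 49 + 61.8 = 110.8 → 111
  → #bd876f

#96624a, #bd876f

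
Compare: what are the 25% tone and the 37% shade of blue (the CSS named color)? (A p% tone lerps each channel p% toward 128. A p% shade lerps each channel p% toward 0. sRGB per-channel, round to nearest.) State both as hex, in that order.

CSS blue is rgb(0, 0, 255).
25% tone:
  R: 0 + 0.25×(128−0) = 0 + 32 = 32 → 32
  G: 0 + 0.25×(128−0) = 0 + 32 = 32 → 32
  B: 255 + 0.25×(128−255) = 255 − 31.75 = 223.25 → 223
  → #2020DF
37% shade:
  R: 0 + 0.37×(0−0) = 0 + 0 = 0 → 0
  G: 0 + 0.37×(0−0) = 0 + 0 = 0 → 0
  B: 255 + 0.37×(0−255) = 255 − 94.35 = 160.65 → 161
  → #0000A1

#2020DF, #0000A1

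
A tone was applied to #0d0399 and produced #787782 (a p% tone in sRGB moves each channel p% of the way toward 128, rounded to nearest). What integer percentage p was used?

#0d0399 is rgb(13, 3, 153); #787782 is rgb(120, 119, 130).
On the G channel (widest range): 119 ≈ 3 + (p/100)(128 − 3), so p ≈ 100×(119 − 3)/(128 − 3) = 11600/125 = 92.80.
p = 93 reproduces all three channels after rounding.

93%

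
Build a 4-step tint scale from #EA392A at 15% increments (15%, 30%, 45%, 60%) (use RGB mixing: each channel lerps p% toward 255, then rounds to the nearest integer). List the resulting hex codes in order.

#EA392A is rgb(234, 57, 42).
15%: (234 + 3.15 = 237.15→237, 57 + 29.7 = 86.7→87, 42 + 31.95 = 73.95→74) → #ED574A
30%: (234 + 6.3 = 240.3→240, 57 + 59.4 = 116.4→116, 42 + 63.9 = 105.9→106) → #F0746A
45%: (234 + 9.45 = 243.45→243, 57 + 89.1 = 146.1→146, 42 + 95.85 = 137.85→138) → #F3928A
60%: (234 + 12.6 = 246.6→247, 57 + 118.8 = 175.8→176, 42 + 127.8 = 169.8→170) → #F7B0AA

#ED574A, #F0746A, #F3928A, #F7B0AA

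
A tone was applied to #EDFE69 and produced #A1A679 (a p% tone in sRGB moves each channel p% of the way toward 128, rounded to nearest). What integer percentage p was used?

70%

#EDFE69 is rgb(237, 254, 105); #A1A679 is rgb(161, 166, 121).
On the G channel (widest range): 166 ≈ 254 + (p/100)(128 − 254), so p ≈ 100×(166 − 254)/(128 − 254) = -8800/-126 = 69.84.
p = 70 reproduces all three channels after rounding.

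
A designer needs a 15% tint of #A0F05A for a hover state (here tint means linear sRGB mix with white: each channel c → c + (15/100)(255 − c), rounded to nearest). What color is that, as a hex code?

#AEF273

#A0F05A is rgb(160, 240, 90).
Lerp each channel 15% toward 255:
  R: 160 + 0.15×(255−160) = 160 + 14.25 = 174.25 → 174
  G: 240 + 2.25 = 242.25 → 242
  B: 90 + 24.75 = 114.75 → 115
rgb(174, 242, 115) = #AEF273.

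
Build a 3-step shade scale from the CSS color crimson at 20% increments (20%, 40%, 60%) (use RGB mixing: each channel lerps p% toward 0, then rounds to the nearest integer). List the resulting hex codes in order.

#B01030, #840C24, #580818

CSS crimson is rgb(220, 20, 60).
20%: (220 − 44 = 176→176, 20 − 4 = 16→16, 60 − 12 = 48→48) → #B01030
40%: (220 − 88 = 132→132, 20 − 8 = 12→12, 60 − 24 = 36→36) → #840C24
60%: (220 − 132 = 88→88, 20 − 12 = 8→8, 60 − 36 = 24→24) → #580818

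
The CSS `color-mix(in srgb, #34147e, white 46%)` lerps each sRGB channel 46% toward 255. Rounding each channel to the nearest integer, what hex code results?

#9180b9

#34147e is rgb(52, 20, 126).
Per channel, c → c + 0.46(255 − c):
  R: 52 + 0.46×(255−52) = 52 + 93.38 = 145.38 → 145
  G: 20 + 0.46×(255−20) = 20 + 108.1 = 128.1 → 128
  B: 126 + 59.34 = 185.34 → 185
rgb(145, 128, 185) = #9180b9.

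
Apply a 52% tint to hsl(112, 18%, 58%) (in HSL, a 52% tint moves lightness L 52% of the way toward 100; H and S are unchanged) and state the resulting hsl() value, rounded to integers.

L moves 52% from 58 toward 100: 58 + 21.84 = 79.84 → 80.
H and S are unchanged.

hsl(112, 18%, 80%)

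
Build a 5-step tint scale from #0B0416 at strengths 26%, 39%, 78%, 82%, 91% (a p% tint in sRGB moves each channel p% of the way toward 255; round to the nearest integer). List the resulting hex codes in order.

#4A4553, #6A6671, #C9C8CC, #D3D2D5, #E9E8EA

#0B0416 is rgb(11, 4, 22).
26%: (11 + 63.44 = 74.44→74, 4 + 65.26 = 69.26→69, 22 + 60.58 = 82.58→83) → #4A4553
39%: (11 + 95.16 = 106.16→106, 4 + 97.89 = 101.89→102, 22 + 90.87 = 112.87→113) → #6A6671
78%: (11 + 190.32 = 201.32→201, 4 + 195.78 = 199.78→200, 22 + 181.74 = 203.74→204) → #C9C8CC
82%: (11 + 200.08 = 211.08→211, 4 + 205.82 = 209.82→210, 22 + 191.06 = 213.06→213) → #D3D2D5
91%: (11 + 222.04 = 233.04→233, 4 + 228.41 = 232.41→232, 22 + 212.03 = 234.03→234) → #E9E8EA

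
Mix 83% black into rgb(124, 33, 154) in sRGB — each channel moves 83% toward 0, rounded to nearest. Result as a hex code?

Lerp each channel 83% toward 0:
  R: 124 − 102.92 = 21.08 → 21
  G: 33 − 27.39 = 5.61 → 6
  B: 154 + 0.83×(0−154) = 154 − 127.82 = 26.18 → 26
rgb(21, 6, 26) = #15061a.

#15061a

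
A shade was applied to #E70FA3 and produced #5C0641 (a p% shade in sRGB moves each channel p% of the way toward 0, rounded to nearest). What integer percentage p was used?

#E70FA3 is rgb(231, 15, 163); #5C0641 is rgb(92, 6, 65).
On the R channel (widest range): 92 ≈ 231 + (p/100)(0 − 231), so p ≈ 100×(92 − 231)/(0 − 231) = -13900/-231 = 60.17.
p = 60 reproduces all three channels after rounding.

60%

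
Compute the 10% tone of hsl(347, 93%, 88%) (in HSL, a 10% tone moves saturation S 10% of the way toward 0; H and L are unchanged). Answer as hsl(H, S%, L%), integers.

hsl(347, 84%, 88%)

S moves 10% from 93 toward 0: 93 − 9.3 = 83.7 → 84.
H and L are unchanged.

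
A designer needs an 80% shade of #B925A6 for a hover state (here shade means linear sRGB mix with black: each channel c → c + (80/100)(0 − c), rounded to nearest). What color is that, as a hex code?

#B925A6 is rgb(185, 37, 166).
An 80% shade moves each channel 80% toward 0:
  R: 185 + 0.8×(0−185) = 185 − 148 = 37 → 37
  G: 37 − 29.6 = 7.4 → 7
  B: 166 + 0.8×(0−166) = 166 − 132.8 = 33.2 → 33
rgb(37, 7, 33) = #250721.

#250721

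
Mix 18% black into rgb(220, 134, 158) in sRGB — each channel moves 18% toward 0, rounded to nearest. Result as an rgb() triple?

rgb(180, 110, 130)

Lerp each channel 18% toward 0:
  R: 220 + 0.18×(0−220) = 220 − 39.6 = 180.4 → 180
  G: 134 − 24.12 = 109.88 → 110
  B: 158 + 0.18×(0−158) = 158 − 28.44 = 129.56 → 130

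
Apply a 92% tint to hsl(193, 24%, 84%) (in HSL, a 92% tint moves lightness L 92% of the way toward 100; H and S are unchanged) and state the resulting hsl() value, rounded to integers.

L moves 92% from 84 toward 100: 84 + 14.72 = 98.72 → 99.
H and S are unchanged.

hsl(193, 24%, 99%)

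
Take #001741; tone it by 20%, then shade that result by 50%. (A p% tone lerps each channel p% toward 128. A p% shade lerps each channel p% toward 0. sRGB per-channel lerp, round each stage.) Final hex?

#0D1627

#001741 is rgb(0, 23, 65).
Per channel, c → c + 0.2(128 − c):
  R: 0 + 0.2×(128−0) = 0 + 25.6 = 25.6 → 26
  G: 23 + 0.2×(128−23) = 23 + 21 = 44 → 44
  B: 65 + 0.2×(128−65) = 65 + 12.6 = 77.6 → 78
After the tone: rgb(26, 44, 78) = #1A2C4E.
A 50% shade moves each channel 50% toward 0:
  R: 26 + 0.5×(0−26) = 26 − 13 = 13 → 13
  G: 44 + 0.5×(0−44) = 44 − 22 = 22 → 22
  B: 78 + 0.5×(0−78) = 78 − 39 = 39 → 39
rgb(13, 22, 39) = #0D1627.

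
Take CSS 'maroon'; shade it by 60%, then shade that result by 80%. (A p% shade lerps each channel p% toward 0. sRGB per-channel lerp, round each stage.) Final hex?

CSS maroon is rgb(128, 0, 0).
A 60% shade moves each channel 60% toward 0:
  R: 128 − 76.8 = 51.2 → 51
  G: 0 + 0.6×(0−0) = 0 + 0 = 0 → 0
  B: 0 + 0 = 0 → 0
After the shade: rgb(51, 0, 0) = #330000.
An 80% shade moves each channel 80% toward 0:
  R: 51 + 0.8×(0−51) = 51 − 40.8 = 10.2 → 10
  G: 0 + 0 = 0 → 0
  B: 0 + 0.8×(0−0) = 0 + 0 = 0 → 0
rgb(10, 0, 0) = #0A0000.

#0A0000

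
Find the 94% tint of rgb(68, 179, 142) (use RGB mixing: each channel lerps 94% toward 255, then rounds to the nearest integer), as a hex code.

#F4FAF8

Per channel, c → c + 0.94(255 − c):
  R: 68 + 0.94×(255−68) = 68 + 175.78 = 243.78 → 244
  G: 179 + 0.94×(255−179) = 179 + 71.44 = 250.44 → 250
  B: 142 + 106.22 = 248.22 → 248
rgb(244, 250, 248) = #F4FAF8.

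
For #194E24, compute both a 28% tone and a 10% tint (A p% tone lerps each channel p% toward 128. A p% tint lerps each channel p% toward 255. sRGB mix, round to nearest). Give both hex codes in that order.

#194E24 is rgb(25, 78, 36).
28% tone:
  R: 25 + 0.28×(128−25) = 25 + 28.84 = 53.84 → 54
  G: 78 + 14 = 92 → 92
  B: 36 + 0.28×(128−36) = 36 + 25.76 = 61.76 → 62
  → #365C3E
10% tint:
  R: 25 + 23 = 48 → 48
  G: 78 + 17.7 = 95.7 → 96
  B: 36 + 0.1×(255−36) = 36 + 21.9 = 57.9 → 58
  → #30603A

#365C3E, #30603A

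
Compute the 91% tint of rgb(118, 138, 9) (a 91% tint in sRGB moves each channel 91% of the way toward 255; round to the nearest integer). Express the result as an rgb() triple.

Per channel, c → c + 0.91(255 − c):
  R: 118 + 0.91×(255−118) = 118 + 124.67 = 242.67 → 243
  G: 138 + 0.91×(255−138) = 138 + 106.47 = 244.47 → 244
  B: 9 + 0.91×(255−9) = 9 + 223.86 = 232.86 → 233

rgb(243, 244, 233)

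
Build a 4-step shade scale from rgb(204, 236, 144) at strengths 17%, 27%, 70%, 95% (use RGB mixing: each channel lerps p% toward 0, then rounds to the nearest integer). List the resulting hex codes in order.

17%: (204 − 34.68 = 169.32→169, 236 − 40.12 = 195.88→196, 144 − 24.48 = 119.52→120) → #A9C478
27%: (204 − 55.08 = 148.92→149, 236 − 63.72 = 172.28→172, 144 − 38.88 = 105.12→105) → #95AC69
70%: (204 − 142.8 = 61.2→61, 236 − 165.2 = 70.8→71, 144 − 100.8 = 43.2→43) → #3D472B
95%: (204 − 193.8 = 10.2→10, 236 − 224.2 = 11.8→12, 144 − 136.8 = 7.2→7) → #0A0C07

#A9C478, #95AC69, #3D472B, #0A0C07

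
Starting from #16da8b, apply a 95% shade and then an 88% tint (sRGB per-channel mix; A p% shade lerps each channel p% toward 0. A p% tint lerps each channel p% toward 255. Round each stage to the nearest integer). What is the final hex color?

#16da8b is rgb(22, 218, 139).
A 95% shade moves each channel 95% toward 0:
  R: 22 − 20.9 = 1.1 → 1
  G: 218 + 0.95×(0−218) = 218 − 207.1 = 10.9 → 11
  B: 139 − 132.05 = 6.95 → 7
After the shade: rgb(1, 11, 7) = #010b07.
Lerp each channel 88% toward 255:
  R: 1 + 0.88×(255−1) = 1 + 223.52 = 224.52 → 225
  G: 11 + 0.88×(255−11) = 11 + 214.72 = 225.72 → 226
  B: 7 + 0.88×(255−7) = 7 + 218.24 = 225.24 → 225
rgb(225, 226, 225) = #e1e2e1.

#e1e2e1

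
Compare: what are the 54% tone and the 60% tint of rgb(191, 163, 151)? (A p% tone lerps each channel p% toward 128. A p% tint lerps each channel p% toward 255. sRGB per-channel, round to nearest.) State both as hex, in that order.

#9D908B, #E5DAD5

54% tone:
  R: 191 + 0.54×(128−191) = 191 − 34.02 = 156.98 → 157
  G: 163 − 18.9 = 144.1 → 144
  B: 151 + 0.54×(128−151) = 151 − 12.42 = 138.58 → 139
  → #9D908B
60% tint:
  R: 191 + 38.4 = 229.4 → 229
  G: 163 + 55.2 = 218.2 → 218
  B: 151 + 62.4 = 213.4 → 213
  → #E5DAD5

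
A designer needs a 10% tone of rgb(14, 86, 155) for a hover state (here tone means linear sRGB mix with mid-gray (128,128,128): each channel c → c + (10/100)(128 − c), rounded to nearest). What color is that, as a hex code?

A 10% tone moves each channel 10% toward 128:
  R: 14 + 11.4 = 25.4 → 25
  G: 86 + 0.1×(128−86) = 86 + 4.2 = 90.2 → 90
  B: 155 + 0.1×(128−155) = 155 − 2.7 = 152.3 → 152
rgb(25, 90, 152) = #195a98.

#195a98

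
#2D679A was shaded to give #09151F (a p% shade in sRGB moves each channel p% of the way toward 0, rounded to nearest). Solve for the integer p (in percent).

#2D679A is rgb(45, 103, 154); #09151F is rgb(9, 21, 31).
On the B channel (widest range): 31 ≈ 154 + (p/100)(0 − 154), so p ≈ 100×(31 − 154)/(0 − 154) = -12300/-154 = 79.87.
p = 80 reproduces all three channels after rounding.

80%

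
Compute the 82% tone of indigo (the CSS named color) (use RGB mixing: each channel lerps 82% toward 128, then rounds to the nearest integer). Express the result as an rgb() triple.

rgb(118, 105, 128)

CSS indigo is rgb(75, 0, 130).
An 82% tone moves each channel 82% toward 128:
  R: 75 + 0.82×(128−75) = 75 + 43.46 = 118.46 → 118
  G: 0 + 104.96 = 104.96 → 105
  B: 130 + 0.82×(128−130) = 130 − 1.64 = 128.36 → 128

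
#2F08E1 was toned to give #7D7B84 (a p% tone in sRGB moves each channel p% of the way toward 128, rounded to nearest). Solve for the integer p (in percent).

96%

#2F08E1 is rgb(47, 8, 225); #7D7B84 is rgb(125, 123, 132).
On the G channel (widest range): 123 ≈ 8 + (p/100)(128 − 8), so p ≈ 100×(123 − 8)/(128 − 8) = 11500/120 = 95.83.
p = 96 reproduces all three channels after rounding.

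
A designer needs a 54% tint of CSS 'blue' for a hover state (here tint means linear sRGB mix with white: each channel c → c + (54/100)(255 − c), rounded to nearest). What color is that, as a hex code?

#8A8AFF

CSS blue is rgb(0, 0, 255).
Lerp each channel 54% toward 255:
  R: 0 + 0.54×(255−0) = 0 + 137.7 = 137.7 → 138
  G: 0 + 0.54×(255−0) = 0 + 137.7 = 137.7 → 138
  B: 255 + 0 = 255 → 255
rgb(138, 138, 255) = #8A8AFF.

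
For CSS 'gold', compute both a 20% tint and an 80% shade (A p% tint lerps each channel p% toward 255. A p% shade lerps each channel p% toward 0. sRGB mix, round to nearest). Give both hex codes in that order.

#FFDF33, #332B00

CSS gold is rgb(255, 215, 0).
20% tint:
  R: 255 + 0.2×(255−255) = 255 + 0 = 255 → 255
  G: 215 + 8 = 223 → 223
  B: 0 + 0.2×(255−0) = 0 + 51 = 51 → 51
  → #FFDF33
80% shade:
  R: 255 + 0.8×(0−255) = 255 − 204 = 51 → 51
  G: 215 − 172 = 43 → 43
  B: 0 + 0.8×(0−0) = 0 + 0 = 0 → 0
  → #332B00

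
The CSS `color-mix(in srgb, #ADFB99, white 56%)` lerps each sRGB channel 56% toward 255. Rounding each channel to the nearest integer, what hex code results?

#ADFB99 is rgb(173, 251, 153).
Lerp each channel 56% toward 255:
  R: 173 + 45.92 = 218.92 → 219
  G: 251 + 0.56×(255−251) = 251 + 2.24 = 253.24 → 253
  B: 153 + 0.56×(255−153) = 153 + 57.12 = 210.12 → 210
rgb(219, 253, 210) = #DBFDD2.

#DBFDD2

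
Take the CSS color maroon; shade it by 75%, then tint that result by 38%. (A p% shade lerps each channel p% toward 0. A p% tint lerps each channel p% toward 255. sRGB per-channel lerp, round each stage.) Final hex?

#756161

CSS maroon is rgb(128, 0, 0).
Lerp each channel 75% toward 0:
  R: 128 + 0.75×(0−128) = 128 − 96 = 32 → 32
  G: 0 + 0 = 0 → 0
  B: 0 + 0 = 0 → 0
After the shade: rgb(32, 0, 0) = #200000.
Lerp each channel 38% toward 255:
  R: 32 + 0.38×(255−32) = 32 + 84.74 = 116.74 → 117
  G: 0 + 96.9 = 96.9 → 97
  B: 0 + 0.38×(255−0) = 0 + 96.9 = 96.9 → 97
rgb(117, 97, 97) = #756161.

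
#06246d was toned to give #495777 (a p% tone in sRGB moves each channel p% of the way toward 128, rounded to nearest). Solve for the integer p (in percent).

55%

#06246d is rgb(6, 36, 109); #495777 is rgb(73, 87, 119).
On the R channel (widest range): 73 ≈ 6 + (p/100)(128 − 6), so p ≈ 100×(73 − 6)/(128 − 6) = 6700/122 = 54.92.
p = 55 reproduces all three channels after rounding.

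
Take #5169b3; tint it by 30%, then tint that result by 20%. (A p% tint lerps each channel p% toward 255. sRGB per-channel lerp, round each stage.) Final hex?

#5169b3 is rgb(81, 105, 179).
Per channel, c → c + 0.3(255 − c):
  R: 81 + 52.2 = 133.2 → 133
  G: 105 + 45 = 150 → 150
  B: 179 + 0.3×(255−179) = 179 + 22.8 = 201.8 → 202
After the tint: rgb(133, 150, 202) = #8596ca.
Lerp each channel 20% toward 255:
  R: 133 + 24.4 = 157.4 → 157
  G: 150 + 0.2×(255−150) = 150 + 21 = 171 → 171
  B: 202 + 0.2×(255−202) = 202 + 10.6 = 212.6 → 213
rgb(157, 171, 213) = #9dabd5.

#9dabd5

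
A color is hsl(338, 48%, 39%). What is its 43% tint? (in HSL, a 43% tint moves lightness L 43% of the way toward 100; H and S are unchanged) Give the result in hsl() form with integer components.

hsl(338, 48%, 65%)

L moves 43% from 39 toward 100: 39 + 26.23 = 65.23 → 65.
H and S are unchanged.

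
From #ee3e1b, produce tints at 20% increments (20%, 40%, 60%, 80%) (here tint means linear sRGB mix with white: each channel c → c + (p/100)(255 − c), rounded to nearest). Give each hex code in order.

#ee3e1b is rgb(238, 62, 27).
20%: (238 + 3.4 = 241.4→241, 62 + 38.6 = 100.6→101, 27 + 45.6 = 72.6→73) → #f16549
40%: (238 + 6.8 = 244.8→245, 62 + 77.2 = 139.2→139, 27 + 91.2 = 118.2→118) → #f58b76
60%: (238 + 10.2 = 248.2→248, 62 + 115.8 = 177.8→178, 27 + 136.8 = 163.8→164) → #f8b2a4
80%: (238 + 13.6 = 251.6→252, 62 + 154.4 = 216.4→216, 27 + 182.4 = 209.4→209) → #fcd8d1

#f16549, #f58b76, #f8b2a4, #fcd8d1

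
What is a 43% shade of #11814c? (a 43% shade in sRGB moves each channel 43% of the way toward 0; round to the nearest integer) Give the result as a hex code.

#0a4a2b

#11814c is rgb(17, 129, 76).
Per channel, c → c + 0.43(0 − c):
  R: 17 + 0.43×(0−17) = 17 − 7.31 = 9.69 → 10
  G: 129 + 0.43×(0−129) = 129 − 55.47 = 73.53 → 74
  B: 76 + 0.43×(0−76) = 76 − 32.68 = 43.32 → 43
rgb(10, 74, 43) = #0a4a2b.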